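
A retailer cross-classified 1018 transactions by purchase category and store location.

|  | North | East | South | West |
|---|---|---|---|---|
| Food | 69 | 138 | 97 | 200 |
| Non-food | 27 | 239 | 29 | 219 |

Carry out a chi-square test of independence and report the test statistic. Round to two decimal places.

82.90

Row totals: 504, 514. Column totals: 96, 377, 126, 419. Grand total N = 1018.
Expected counts (row total × column total / N):
  Food, North: 504×96/1018 = 47.528
  Food, East: 504×377/1018 = 186.648
  Food, South: 504×126/1018 = 62.381
  Food, West: 504×419/1018 = 207.442
  Non-food, North: 514×96/1018 = 48.472
  Non-food, East: 514×377/1018 = 190.352
  Non-food, South: 514×126/1018 = 63.619
  Non-food, West: 514×419/1018 = 211.558
Contributions (O − E)²/E:
  (69 − 47.528)²/47.528 = 9.7005
  (138 − 186.648)²/186.648 = 12.6796
  (97 − 62.381)²/62.381 = 19.2122
  (200 − 207.442)²/207.442 = 0.2670
  (27 − 48.472)²/48.472 = 9.5116
  (239 − 190.352)²/190.352 = 12.4329
  (29 − 63.619)²/63.619 = 18.8383
  (219 − 211.558)²/211.558 = 0.2618
χ² = 9.7005 + 12.6796 + 19.2122 + 0.2670 + 9.5116 + 12.4329 + 18.8383 + 0.2618 = 82.90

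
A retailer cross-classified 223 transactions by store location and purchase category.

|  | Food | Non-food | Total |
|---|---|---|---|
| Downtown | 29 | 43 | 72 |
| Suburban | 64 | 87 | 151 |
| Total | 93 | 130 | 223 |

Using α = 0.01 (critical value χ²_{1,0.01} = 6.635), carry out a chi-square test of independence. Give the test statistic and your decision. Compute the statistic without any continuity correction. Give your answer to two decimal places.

Grand total N = 223.
Expected counts (row total × column total / N):
  Downtown, Food: 72×93/223 = 30.027
  Downtown, Non-food: 72×130/223 = 41.973
  Suburban, Food: 151×93/223 = 62.973
  Suburban, Non-food: 151×130/223 = 88.027
Contributions (O − E)²/E:
  (29 − 30.027)²/30.027 = 0.0351
  (43 − 41.973)²/41.973 = 0.0251
  (64 − 62.973)²/62.973 = 0.0167
  (87 − 88.027)²/88.027 = 0.0120
χ² = 0.0351 + 0.0251 + 0.0167 + 0.0120 = 0.09
df = (2−1)(2−1) = 1. Since 0.09 < 6.635, fail to reject the null hypothesis of independence at α = 0.01.

0.09; fail to reject H₀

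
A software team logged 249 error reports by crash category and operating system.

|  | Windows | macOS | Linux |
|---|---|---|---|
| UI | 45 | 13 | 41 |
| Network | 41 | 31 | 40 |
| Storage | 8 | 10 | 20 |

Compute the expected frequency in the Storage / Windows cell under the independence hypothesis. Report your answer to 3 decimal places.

14.345

Row total (Storage) = 38; column total (Windows) = 94; grand total N = 249.
Expected count = (row total × column total) / N = 38 × 94 / 249 = 14.345.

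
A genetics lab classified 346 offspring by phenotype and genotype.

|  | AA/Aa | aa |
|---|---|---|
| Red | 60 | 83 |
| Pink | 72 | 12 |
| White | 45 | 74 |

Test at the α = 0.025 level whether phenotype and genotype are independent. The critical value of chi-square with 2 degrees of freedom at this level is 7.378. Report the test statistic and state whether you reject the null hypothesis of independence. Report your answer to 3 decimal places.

Row totals: 143, 84, 119. Column totals: 177, 169. Grand total N = 346.
Expected counts (row total × column total / N):
  Red, AA/Aa: 143×177/346 = 73.1532
  Red, aa: 143×169/346 = 69.8468
  Pink, AA/Aa: 84×177/346 = 42.9711
  Pink, aa: 84×169/346 = 41.0289
  White, AA/Aa: 119×177/346 = 60.8757
  White, aa: 119×169/346 = 58.1243
Contributions (O − E)²/E:
  (60 − 73.1532)²/73.1532 = 2.3650
  (83 − 69.8468)²/69.8468 = 2.4769
  (72 − 42.9711)²/42.9711 = 19.6103
  (12 − 41.0289)²/41.0289 = 20.5386
  (45 − 60.8757)²/60.8757 = 4.1402
  (74 − 58.1243)²/58.1243 = 4.3362
χ² = 2.3650 + 2.4769 + 19.6103 + 20.5386 + 4.1402 + 4.3362 = 53.467
df = (3−1)(2−1) = 2. Since 53.467 > 7.378, reject the null hypothesis of independence at α = 0.025.

53.467; reject H₀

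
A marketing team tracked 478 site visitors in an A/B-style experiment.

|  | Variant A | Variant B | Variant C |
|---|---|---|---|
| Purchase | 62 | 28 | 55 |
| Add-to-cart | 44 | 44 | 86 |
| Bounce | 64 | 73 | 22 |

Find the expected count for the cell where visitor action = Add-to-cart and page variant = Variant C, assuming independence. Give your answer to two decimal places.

Row total (Add-to-cart) = 174; column total (Variant C) = 163; grand total N = 478.
Expected count = (row total × column total) / N = 174 × 163 / 478 = 59.33.

59.33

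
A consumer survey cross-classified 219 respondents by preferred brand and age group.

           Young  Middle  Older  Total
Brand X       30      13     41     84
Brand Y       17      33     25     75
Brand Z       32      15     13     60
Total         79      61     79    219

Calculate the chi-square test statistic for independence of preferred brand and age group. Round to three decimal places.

27.896

Grand total N = 219.
Expected counts (row total × column total / N):
  Brand X, Young: 84×79/219 = 30.3014
  Brand X, Middle: 84×61/219 = 23.3973
  Brand X, Older: 84×79/219 = 30.3014
  Brand Y, Young: 75×79/219 = 27.0548
  Brand Y, Middle: 75×61/219 = 20.8904
  Brand Y, Older: 75×79/219 = 27.0548
  Brand Z, Young: 60×79/219 = 21.6438
  Brand Z, Middle: 60×61/219 = 16.7123
  Brand Z, Older: 60×79/219 = 21.6438
Contributions (O − E)²/E:
  (30 − 30.3014)²/30.3014 = 0.0030
  (13 − 23.3973)²/23.3973 = 4.6204
  (41 − 30.3014)²/30.3014 = 3.7774
  (17 − 27.0548)²/27.0548 = 3.7368
  (33 − 20.8904)²/20.8904 = 7.0196
  (25 − 27.0548)²/27.0548 = 0.1561
  (32 − 21.6438)²/21.6438 = 4.9553
  (15 − 16.7123)²/16.7123 = 0.1754
  (13 − 21.6438)²/21.6438 = 3.4520
χ² = 0.0030 + 4.6204 + 3.7774 + 3.7368 + 7.0196 + 0.1561 + 4.9553 + 0.1754 + 3.4520 = 27.896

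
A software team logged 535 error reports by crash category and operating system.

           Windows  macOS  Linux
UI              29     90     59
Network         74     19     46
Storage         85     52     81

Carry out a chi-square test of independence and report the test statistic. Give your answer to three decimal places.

72.536

Row totals: 178, 139, 218. Column totals: 188, 161, 186. Grand total N = 535.
Expected counts (row total × column total / N):
  UI, Windows: 178×188/535 = 62.5495
  UI, macOS: 178×161/535 = 53.5664
  UI, Linux: 178×186/535 = 61.8841
  Network, Windows: 139×188/535 = 48.8449
  Network, macOS: 139×161/535 = 41.8299
  Network, Linux: 139×186/535 = 48.3252
  Storage, Windows: 218×188/535 = 76.6056
  Storage, macOS: 218×161/535 = 65.6037
  Storage, Linux: 218×186/535 = 75.7907
Contributions (O − E)²/E:
  (29 − 62.5495)²/62.5495 = 17.9949
  (90 − 53.5664)²/53.5664 = 24.7806
  (59 − 61.8841)²/61.8841 = 0.1344
  (74 − 48.8449)²/48.8449 = 12.9549
  (19 − 41.8299)²/41.8299 = 12.4601
  (46 − 48.3252)²/48.3252 = 0.1119
  (85 − 76.6056)²/76.6056 = 0.9199
  (52 − 65.6037)²/65.6037 = 2.8209
  (81 − 75.7907)²/75.7907 = 0.3580
χ² = 17.9949 + 24.7806 + 0.1344 + 12.9549 + 12.4601 + 0.1119 + 0.9199 + 2.8209 + 0.3580 = 72.536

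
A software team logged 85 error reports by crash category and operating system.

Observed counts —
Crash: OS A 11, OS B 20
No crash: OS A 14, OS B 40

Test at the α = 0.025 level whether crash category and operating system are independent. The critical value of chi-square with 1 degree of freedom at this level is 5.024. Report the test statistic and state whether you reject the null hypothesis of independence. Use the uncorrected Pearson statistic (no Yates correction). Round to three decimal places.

Row totals: 31, 54. Column totals: 25, 60. Grand total N = 85.
Expected counts (row total × column total / N):
  Crash, OS A: 31×25/85 = 9.1176
  Crash, OS B: 31×60/85 = 21.8824
  No crash, OS A: 54×25/85 = 15.8824
  No crash, OS B: 54×60/85 = 38.1176
Contributions (O − E)²/E:
  (11 − 9.1176)²/9.1176 = 0.3886
  (20 − 21.8824)²/21.8824 = 0.1619
  (14 − 15.8824)²/15.8824 = 0.2231
  (40 − 38.1176)²/38.1176 = 0.0930
χ² = 0.3886 + 0.1619 + 0.2231 + 0.0930 = 0.867
df = (2−1)(2−1) = 1. Since 0.867 < 5.024, fail to reject the null hypothesis of independence at α = 0.025.

0.867; fail to reject H₀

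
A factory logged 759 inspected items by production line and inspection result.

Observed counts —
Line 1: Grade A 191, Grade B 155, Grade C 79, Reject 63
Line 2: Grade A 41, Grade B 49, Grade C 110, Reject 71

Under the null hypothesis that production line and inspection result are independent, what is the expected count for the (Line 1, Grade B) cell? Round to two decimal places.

Row total (Line 1) = 488; column total (Grade B) = 204; grand total N = 759.
Expected count = (row total × column total) / N = 488 × 204 / 759 = 131.16.

131.16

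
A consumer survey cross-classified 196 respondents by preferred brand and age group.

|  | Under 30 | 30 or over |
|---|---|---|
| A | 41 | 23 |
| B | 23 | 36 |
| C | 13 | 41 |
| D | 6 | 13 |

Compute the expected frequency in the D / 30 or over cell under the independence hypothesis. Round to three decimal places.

10.954

Row total (D) = 19; column total (30 or over) = 113; grand total N = 196.
Expected count = (row total × column total) / N = 19 × 113 / 196 = 10.954.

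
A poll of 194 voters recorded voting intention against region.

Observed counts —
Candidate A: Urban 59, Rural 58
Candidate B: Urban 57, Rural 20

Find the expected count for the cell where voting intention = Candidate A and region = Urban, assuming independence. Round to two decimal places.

Row total (Candidate A) = 117; column total (Urban) = 116; grand total N = 194.
Expected count = (row total × column total) / N = 117 × 116 / 194 = 69.96.

69.96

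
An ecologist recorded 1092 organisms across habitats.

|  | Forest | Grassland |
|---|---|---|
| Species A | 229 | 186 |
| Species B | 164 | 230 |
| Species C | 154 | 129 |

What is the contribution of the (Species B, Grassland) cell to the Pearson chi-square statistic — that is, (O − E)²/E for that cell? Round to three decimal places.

5.660

Row total (Species B) = 394; column total (Grassland) = 545; N = 1092.
Expected count E = 394 × 545 / 1092 = 196.6392.
Contribution = (O − E)²/E = (230 − 196.6392)² / 196.6392 = 5.660.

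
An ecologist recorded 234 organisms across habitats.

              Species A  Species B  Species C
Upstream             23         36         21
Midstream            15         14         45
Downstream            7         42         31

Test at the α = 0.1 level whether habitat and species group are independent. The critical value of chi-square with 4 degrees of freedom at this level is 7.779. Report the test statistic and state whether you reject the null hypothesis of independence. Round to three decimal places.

31.697; reject H₀

Row totals: 80, 74, 80. Column totals: 45, 92, 97. Grand total N = 234.
Expected counts (row total × column total / N):
  Upstream, Species A: 80×45/234 = 15.3846
  Upstream, Species B: 80×92/234 = 31.4530
  Upstream, Species C: 80×97/234 = 33.1624
  Midstream, Species A: 74×45/234 = 14.2308
  Midstream, Species B: 74×92/234 = 29.0940
  Midstream, Species C: 74×97/234 = 30.6752
  Downstream, Species A: 80×45/234 = 15.3846
  Downstream, Species B: 80×92/234 = 31.4530
  Downstream, Species C: 80×97/234 = 33.1624
Contributions (O − E)²/E:
  (23 − 15.3846)²/15.3846 = 3.7696
  (36 − 31.4530)²/31.4530 = 0.6573
  (21 − 33.1624)²/33.1624 = 4.4606
  (15 − 14.2308)²/14.2308 = 0.0416
  (14 − 29.0940)²/29.0940 = 7.8308
  (45 − 30.6752)²/30.6752 = 6.6894
  (7 − 15.3846)²/15.3846 = 4.5696
  (42 − 31.4530)²/31.4530 = 3.5367
  (31 − 33.1624)²/33.1624 = 0.1410
χ² = 3.7696 + 0.6573 + 4.4606 + 0.0416 + 7.8308 + 6.6894 + 4.5696 + 3.5367 + 0.1410 = 31.697
df = (3−1)(3−1) = 4. Since 31.697 > 7.779, reject the null hypothesis of independence at α = 0.1.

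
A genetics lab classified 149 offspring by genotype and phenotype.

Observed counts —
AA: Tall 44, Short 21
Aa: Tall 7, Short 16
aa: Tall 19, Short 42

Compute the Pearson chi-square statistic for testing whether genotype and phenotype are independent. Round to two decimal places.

19.86

Row totals: 65, 23, 61. Column totals: 70, 79. Grand total N = 149.
Expected counts (row total × column total / N):
  AA, Tall: 65×70/149 = 30.537
  AA, Short: 65×79/149 = 34.463
  Aa, Tall: 23×70/149 = 10.805
  Aa, Short: 23×79/149 = 12.195
  aa, Tall: 61×70/149 = 28.658
  aa, Short: 61×79/149 = 32.342
Contributions (O − E)²/E:
  (44 − 30.537)²/30.537 = 5.9355
  (21 − 34.463)²/34.463 = 5.2593
  (7 − 10.805)²/10.805 = 1.3399
  (16 − 12.195)²/12.195 = 1.1872
  (19 − 28.658)²/28.658 = 3.2548
  (42 − 32.342)²/32.342 = 2.8841
χ² = 5.9355 + 5.2593 + 1.3399 + 1.1872 + 3.2548 + 2.8841 = 19.86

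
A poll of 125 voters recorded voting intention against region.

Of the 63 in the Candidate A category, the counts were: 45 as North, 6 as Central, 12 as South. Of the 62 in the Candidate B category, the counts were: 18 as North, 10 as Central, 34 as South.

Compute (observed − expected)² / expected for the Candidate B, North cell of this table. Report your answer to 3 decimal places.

5.617

Row total (Candidate B) = 62; column total (North) = 63; N = 125.
Expected count E = 62 × 63 / 125 = 31.2480.
Contribution = (O − E)²/E = (18 − 31.2480)² / 31.2480 = 5.617.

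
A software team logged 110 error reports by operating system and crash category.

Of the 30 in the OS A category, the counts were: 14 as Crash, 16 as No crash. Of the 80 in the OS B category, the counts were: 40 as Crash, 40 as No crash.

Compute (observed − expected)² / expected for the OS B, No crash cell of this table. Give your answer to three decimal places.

Row total (OS B) = 80; column total (No crash) = 56; N = 110.
Expected count E = 80 × 56 / 110 = 40.7273.
Contribution = (O − E)²/E = (40 − 40.7273)² / 40.7273 = 0.013.

0.013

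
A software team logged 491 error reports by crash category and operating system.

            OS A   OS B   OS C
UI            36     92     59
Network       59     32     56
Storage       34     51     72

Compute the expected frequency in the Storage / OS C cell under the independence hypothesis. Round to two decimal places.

Row total (Storage) = 157; column total (OS C) = 187; grand total N = 491.
Expected count = (row total × column total) / N = 157 × 187 / 491 = 59.79.

59.79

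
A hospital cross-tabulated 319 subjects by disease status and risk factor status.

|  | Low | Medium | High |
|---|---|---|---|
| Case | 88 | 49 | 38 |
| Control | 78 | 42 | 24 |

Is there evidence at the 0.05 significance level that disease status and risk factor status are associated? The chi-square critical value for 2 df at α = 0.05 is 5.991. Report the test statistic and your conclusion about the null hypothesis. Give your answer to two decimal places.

Row totals: 175, 144. Column totals: 166, 91, 62. Grand total N = 319.
Expected counts (row total × column total / N):
  Case, Low: 175×166/319 = 91.066
  Case, Medium: 175×91/319 = 49.922
  Case, High: 175×62/319 = 34.013
  Control, Low: 144×166/319 = 74.934
  Control, Medium: 144×91/319 = 41.078
  Control, High: 144×62/319 = 27.987
Contributions (O − E)²/E:
  (88 − 91.066)²/91.066 = 0.1032
  (49 − 49.922)²/49.922 = 0.0170
  (38 − 34.013)²/34.013 = 0.4674
  (78 − 74.934)²/74.934 = 0.1254
  (42 − 41.078)²/41.078 = 0.0207
  (24 − 27.987)²/27.987 = 0.5680
χ² = 0.1032 + 0.0170 + 0.4674 + 0.1254 + 0.0207 + 0.5680 = 1.30
df = (2−1)(3−1) = 2. Since 1.30 < 5.991, fail to reject the null hypothesis of independence at α = 0.05.

1.30; fail to reject H₀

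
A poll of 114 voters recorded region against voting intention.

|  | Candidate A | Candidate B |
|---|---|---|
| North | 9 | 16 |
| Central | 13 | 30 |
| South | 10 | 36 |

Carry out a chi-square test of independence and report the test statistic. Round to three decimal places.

1.791

Row totals: 25, 43, 46. Column totals: 32, 82. Grand total N = 114.
Expected counts (row total × column total / N):
  North, Candidate A: 25×32/114 = 7.01754
  North, Candidate B: 25×82/114 = 17.98246
  Central, Candidate A: 43×32/114 = 12.07018
  Central, Candidate B: 43×82/114 = 30.92982
  South, Candidate A: 46×32/114 = 12.91228
  South, Candidate B: 46×82/114 = 33.08772
Contributions (O − E)²/E:
  (9 − 7.01754)²/7.01754 = 0.5600
  (16 − 17.98246)²/17.98246 = 0.2186
  (13 − 12.07018)²/12.07018 = 0.0716
  (30 − 30.92982)²/30.92982 = 0.0280
  (10 − 12.91228)²/12.91228 = 0.6568
  (36 − 33.08772)²/33.08772 = 0.2563
χ² = 0.5600 + 0.2186 + 0.0716 + 0.0280 + 0.6568 + 0.2563 = 1.791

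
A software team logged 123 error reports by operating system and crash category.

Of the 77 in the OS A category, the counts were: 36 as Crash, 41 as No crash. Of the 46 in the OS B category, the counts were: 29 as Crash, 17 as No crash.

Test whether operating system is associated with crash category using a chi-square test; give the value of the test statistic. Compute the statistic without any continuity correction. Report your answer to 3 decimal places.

3.067

Row totals: 77, 46. Column totals: 65, 58. Grand total N = 123.
Expected counts (row total × column total / N):
  OS A, Crash: 77×65/123 = 40.6911
  OS A, No crash: 77×58/123 = 36.3089
  OS B, Crash: 46×65/123 = 24.3089
  OS B, No crash: 46×58/123 = 21.6911
Contributions (O − E)²/E:
  (36 − 40.6911)²/40.6911 = 0.5408
  (41 − 36.3089)²/36.3089 = 0.6061
  (29 − 24.3089)²/24.3089 = 0.9053
  (17 − 21.6911)²/21.6911 = 1.0145
χ² = 0.5408 + 0.6061 + 0.9053 + 1.0145 = 3.067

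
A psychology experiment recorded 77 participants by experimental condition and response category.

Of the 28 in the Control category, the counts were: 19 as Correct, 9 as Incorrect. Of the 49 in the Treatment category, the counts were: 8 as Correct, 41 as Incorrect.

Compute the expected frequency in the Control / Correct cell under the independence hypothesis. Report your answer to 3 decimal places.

9.818

Row total (Control) = 28; column total (Correct) = 27; grand total N = 77.
Expected count = (row total × column total) / N = 28 × 27 / 77 = 9.818.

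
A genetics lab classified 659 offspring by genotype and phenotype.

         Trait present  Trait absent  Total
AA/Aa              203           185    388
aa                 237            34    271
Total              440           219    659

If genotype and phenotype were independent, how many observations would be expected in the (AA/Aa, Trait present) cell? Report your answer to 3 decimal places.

259.059

Row total (AA/Aa) = 388; column total (Trait present) = 440; grand total N = 659.
Expected count = (row total × column total) / N = 388 × 440 / 659 = 259.059.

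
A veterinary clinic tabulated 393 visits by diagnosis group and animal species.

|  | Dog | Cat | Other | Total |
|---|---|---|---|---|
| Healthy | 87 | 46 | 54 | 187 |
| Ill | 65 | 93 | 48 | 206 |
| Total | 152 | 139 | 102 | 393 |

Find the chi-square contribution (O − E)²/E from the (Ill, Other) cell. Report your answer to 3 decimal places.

Row total (Ill) = 206; column total (Other) = 102; N = 393.
Expected count E = 206 × 102 / 393 = 53.46565.
Contribution = (O − E)²/E = (48 − 53.46565)² / 53.46565 = 0.559.

0.559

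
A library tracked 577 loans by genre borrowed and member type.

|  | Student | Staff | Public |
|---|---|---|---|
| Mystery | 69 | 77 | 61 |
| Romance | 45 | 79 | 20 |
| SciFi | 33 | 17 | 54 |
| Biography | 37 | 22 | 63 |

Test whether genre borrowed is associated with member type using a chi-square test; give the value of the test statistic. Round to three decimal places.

Row totals: 207, 144, 104, 122. Column totals: 184, 195, 198. Grand total N = 577.
Expected counts (row total × column total / N):
  Mystery, Student: 207×184/577 = 66.0104
  Mystery, Staff: 207×195/577 = 69.9567
  Mystery, Public: 207×198/577 = 71.0329
  Romance, Student: 144×184/577 = 45.9203
  Romance, Staff: 144×195/577 = 48.6655
  Romance, Public: 144×198/577 = 49.4142
  SciFi, Student: 104×184/577 = 33.1646
  SciFi, Staff: 104×195/577 = 35.1473
  SciFi, Public: 104×198/577 = 35.6880
  Biography, Student: 122×184/577 = 38.9047
  Biography, Staff: 122×195/577 = 41.2305
  Biography, Public: 122×198/577 = 41.8648
Contributions (O − E)²/E:
  (69 − 66.0104)²/66.0104 = 0.1354
  (77 − 69.9567)²/69.9567 = 0.7091
  (61 − 71.0329)²/71.0329 = 1.4171
  (45 − 45.9203)²/45.9203 = 0.0184
  (79 − 48.6655)²/48.6655 = 18.9083
  (20 − 49.4142)²/49.4142 = 17.5090
  (33 − 33.1646)²/33.1646 = 0.0008
  (17 − 35.1473)²/35.1473 = 9.3698
  (54 − 35.6880)²/35.6880 = 9.3961
  (37 − 38.9047)²/38.9047 = 0.0933
  (22 − 41.2305)²/41.2305 = 8.9694
  (63 − 41.8648)²/41.8648 = 10.6700
χ² = 0.1354 + 0.7091 + 1.4171 + 0.0184 + 18.9083 + 17.5090 + 0.0008 + 9.3698 + 9.3961 + 0.0933 + 8.9694 + 10.6700 = 77.197

77.197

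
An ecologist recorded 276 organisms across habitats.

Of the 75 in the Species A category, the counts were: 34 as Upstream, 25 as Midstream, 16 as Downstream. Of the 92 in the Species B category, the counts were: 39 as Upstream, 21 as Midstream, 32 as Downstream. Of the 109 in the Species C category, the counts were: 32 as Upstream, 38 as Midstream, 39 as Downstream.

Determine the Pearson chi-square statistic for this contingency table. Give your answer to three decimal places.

9.733

Row totals: 75, 92, 109. Column totals: 105, 84, 87. Grand total N = 276.
Expected counts (row total × column total / N):
  Species A, Upstream: 75×105/276 = 28.5326
  Species A, Midstream: 75×84/276 = 22.8261
  Species A, Downstream: 75×87/276 = 23.6413
  Species B, Upstream: 92×105/276 = 35.0000
  Species B, Midstream: 92×84/276 = 28.0000
  Species B, Downstream: 92×87/276 = 29.0000
  Species C, Upstream: 109×105/276 = 41.4674
  Species C, Midstream: 109×84/276 = 33.1739
  Species C, Downstream: 109×87/276 = 34.3587
Contributions (O − E)²/E:
  (34 − 28.5326)²/28.5326 = 1.0477
  (25 − 22.8261)²/22.8261 = 0.2070
  (16 − 23.6413)²/23.6413 = 2.4698
  (39 − 35.0000)²/35.0000 = 0.4571
  (21 − 28.0000)²/28.0000 = 1.7500
  (32 − 29.0000)²/29.0000 = 0.3103
  (32 − 41.4674)²/41.4674 = 2.1615
  (38 − 33.1739)²/33.1739 = 0.7021
  (39 − 34.3587)²/34.3587 = 0.6270
χ² = 1.0477 + 0.2070 + 2.4698 + 0.4571 + 1.7500 + 0.3103 + 2.1615 + 0.7021 + 0.6270 = 9.733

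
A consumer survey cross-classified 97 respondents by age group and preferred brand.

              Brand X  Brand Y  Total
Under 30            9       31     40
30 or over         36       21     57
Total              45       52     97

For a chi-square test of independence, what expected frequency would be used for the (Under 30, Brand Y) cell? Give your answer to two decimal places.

21.44

Row total (Under 30) = 40; column total (Brand Y) = 52; grand total N = 97.
Expected count = (row total × column total) / N = 40 × 52 / 97 = 21.44.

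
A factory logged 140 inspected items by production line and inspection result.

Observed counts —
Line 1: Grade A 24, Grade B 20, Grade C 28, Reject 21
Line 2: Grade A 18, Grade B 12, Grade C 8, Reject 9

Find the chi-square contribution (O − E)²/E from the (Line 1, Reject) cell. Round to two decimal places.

0.06

Row total (Line 1) = 93; column total (Reject) = 30; N = 140.
Expected count E = 93 × 30 / 140 = 19.929.
Contribution = (O − E)²/E = (21 − 19.929)² / 19.929 = 0.06.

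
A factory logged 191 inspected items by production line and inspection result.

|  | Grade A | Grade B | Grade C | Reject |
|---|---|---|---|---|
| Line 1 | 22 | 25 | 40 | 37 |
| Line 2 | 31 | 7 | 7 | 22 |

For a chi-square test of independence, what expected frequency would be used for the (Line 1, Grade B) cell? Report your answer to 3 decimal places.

20.775

Row total (Line 1) = 124; column total (Grade B) = 32; grand total N = 191.
Expected count = (row total × column total) / N = 124 × 32 / 191 = 20.775.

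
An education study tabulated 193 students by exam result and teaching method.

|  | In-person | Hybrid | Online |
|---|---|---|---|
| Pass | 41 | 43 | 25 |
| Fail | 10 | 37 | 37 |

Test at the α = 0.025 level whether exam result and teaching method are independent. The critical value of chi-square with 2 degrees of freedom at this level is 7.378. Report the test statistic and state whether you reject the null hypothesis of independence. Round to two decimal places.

18.69; reject H₀

Row totals: 109, 84. Column totals: 51, 80, 62. Grand total N = 193.
Expected counts (row total × column total / N):
  Pass, In-person: 109×51/193 = 28.803
  Pass, Hybrid: 109×80/193 = 45.181
  Pass, Online: 109×62/193 = 35.016
  Fail, In-person: 84×51/193 = 22.197
  Fail, Hybrid: 84×80/193 = 34.819
  Fail, Online: 84×62/193 = 26.984
Contributions (O − E)²/E:
  (41 − 28.803)²/28.803 = 5.1650
  (43 − 45.181)²/45.181 = 0.1053
  (25 − 35.016)²/35.016 = 2.8650
  (10 − 22.197)²/22.197 = 6.7021
  (37 − 34.819)²/34.819 = 0.1366
  (37 − 26.984)²/26.984 = 3.7178
χ² = 5.1650 + 0.1053 + 2.8650 + 6.7021 + 0.1366 + 3.7178 = 18.69
df = (2−1)(3−1) = 2. Since 18.69 > 7.378, reject the null hypothesis of independence at α = 0.025.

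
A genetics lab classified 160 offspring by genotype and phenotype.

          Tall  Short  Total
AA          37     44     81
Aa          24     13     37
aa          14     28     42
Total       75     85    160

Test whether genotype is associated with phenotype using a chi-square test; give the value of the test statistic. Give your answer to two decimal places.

Grand total N = 160.
Expected counts (row total × column total / N):
  AA, Tall: 81×75/160 = 37.969
  AA, Short: 81×85/160 = 43.031
  Aa, Tall: 37×75/160 = 17.344
  Aa, Short: 37×85/160 = 19.656
  aa, Tall: 42×75/160 = 19.688
  aa, Short: 42×85/160 = 22.312
Contributions (O − E)²/E:
  (37 − 37.969)²/37.969 = 0.0247
  (44 − 43.031)²/43.031 = 0.0218
  (24 − 17.344)²/17.344 = 2.5543
  (13 − 19.656)²/19.656 = 2.2539
  (14 − 19.688)²/19.688 = 1.6433
  (28 − 22.312)²/22.312 = 1.4500
χ² = 0.0247 + 0.0218 + 2.5543 + 2.2539 + 1.6433 + 1.4500 = 7.95

7.95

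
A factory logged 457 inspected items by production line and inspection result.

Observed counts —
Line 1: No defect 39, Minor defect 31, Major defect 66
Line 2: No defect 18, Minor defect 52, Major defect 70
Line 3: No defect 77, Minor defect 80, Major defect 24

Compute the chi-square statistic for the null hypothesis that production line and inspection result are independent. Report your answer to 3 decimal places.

74.391

Row totals: 136, 140, 181. Column totals: 134, 163, 160. Grand total N = 457.
Expected counts (row total × column total / N):
  Line 1, No defect: 136×134/457 = 39.8775
  Line 1, Minor defect: 136×163/457 = 48.5077
  Line 1, Major defect: 136×160/457 = 47.6149
  Line 2, No defect: 140×134/457 = 41.0503
  Line 2, Minor defect: 140×163/457 = 49.9344
  Line 2, Major defect: 140×160/457 = 49.0153
  Line 3, No defect: 181×134/457 = 53.0722
  Line 3, Minor defect: 181×163/457 = 64.5580
  Line 3, Major defect: 181×160/457 = 63.3698
Contributions (O − E)²/E:
  (39 − 39.8775)²/39.8775 = 0.0193
  (31 − 48.5077)²/48.5077 = 6.3190
  (66 − 47.6149)²/47.6149 = 7.0989
  (18 − 41.0503)²/41.0503 = 12.9431
  (52 − 49.9344)²/49.9344 = 0.0854
  (70 − 49.0153)²/49.0153 = 8.9841
  (77 − 53.0722)²/53.0722 = 10.7879
  (80 − 64.5580)²/64.5580 = 3.6937
  (24 − 63.3698)²/63.3698 = 24.4593
χ² = 0.0193 + 6.3190 + 7.0989 + 12.9431 + 0.0854 + 8.9841 + 10.7879 + 3.6937 + 24.4593 = 74.391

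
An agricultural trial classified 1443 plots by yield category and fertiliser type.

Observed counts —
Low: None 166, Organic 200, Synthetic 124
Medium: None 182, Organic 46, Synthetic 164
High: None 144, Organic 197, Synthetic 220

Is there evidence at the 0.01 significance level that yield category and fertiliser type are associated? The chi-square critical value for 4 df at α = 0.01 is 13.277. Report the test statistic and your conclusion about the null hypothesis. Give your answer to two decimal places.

116.10; reject H₀

Row totals: 490, 392, 561. Column totals: 492, 443, 508. Grand total N = 1443.
Expected counts (row total × column total / N):
  Low, None: 490×492/1443 = 167.069
  Low, Organic: 490×443/1443 = 150.430
  Low, Synthetic: 490×508/1443 = 172.502
  Medium, None: 392×492/1443 = 133.655
  Medium, Organic: 392×443/1443 = 120.344
  Medium, Synthetic: 392×508/1443 = 138.001
  High, None: 561×492/1443 = 191.277
  High, Organic: 561×443/1443 = 172.227
  High, Synthetic: 561×508/1443 = 197.497
Contributions (O − E)²/E:
  (166 − 167.069)²/167.069 = 0.0068
  (200 − 150.430)²/150.430 = 16.3344
  (124 − 172.502)²/172.502 = 13.6372
  (182 − 133.655)²/133.655 = 17.4871
  (46 − 120.344)²/120.344 = 45.9269
  (164 − 138.001)²/138.001 = 4.8981
  (144 − 191.277)²/191.277 = 11.6852
  (197 − 172.227)²/172.227 = 3.5633
  (220 − 197.497)²/197.497 = 2.5640
χ² = 0.0068 + 16.3344 + 13.6372 + 17.4871 + 45.9269 + 4.8981 + 11.6852 + 3.5633 + 2.5640 = 116.10
df = (3−1)(3−1) = 4. Since 116.10 > 13.277, reject the null hypothesis of independence at α = 0.01.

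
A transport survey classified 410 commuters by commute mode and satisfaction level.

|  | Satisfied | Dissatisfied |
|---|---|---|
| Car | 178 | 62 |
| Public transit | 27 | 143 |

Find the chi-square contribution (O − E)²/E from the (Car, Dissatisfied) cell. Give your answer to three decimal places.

28.033

Row total (Car) = 240; column total (Dissatisfied) = 205; N = 410.
Expected count E = 240 × 205 / 410 = 120.0000.
Contribution = (O − E)²/E = (62 − 120.0000)² / 120.0000 = 28.033.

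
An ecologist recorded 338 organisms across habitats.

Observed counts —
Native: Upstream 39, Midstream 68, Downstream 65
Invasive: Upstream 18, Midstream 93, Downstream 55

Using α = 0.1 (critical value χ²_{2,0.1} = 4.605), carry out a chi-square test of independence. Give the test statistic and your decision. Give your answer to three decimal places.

Row totals: 172, 166. Column totals: 57, 161, 120. Grand total N = 338.
Expected counts (row total × column total / N):
  Native, Upstream: 172×57/338 = 29.00592
  Native, Midstream: 172×161/338 = 81.92899
  Native, Downstream: 172×120/338 = 61.06509
  Invasive, Upstream: 166×57/338 = 27.99408
  Invasive, Midstream: 166×161/338 = 79.07101
  Invasive, Downstream: 166×120/338 = 58.93491
Contributions (O − E)²/E:
  (39 − 29.00592)²/29.00592 = 3.4435
  (68 − 81.92899)²/81.92899 = 2.3681
  (65 − 61.06509)²/61.06509 = 0.2536
  (18 − 27.99408)²/27.99408 = 3.5680
  (93 − 79.07101)²/79.07101 = 2.4537
  (55 − 58.93491)²/58.93491 = 0.2627
χ² = 3.4435 + 2.3681 + 0.2536 + 3.5680 + 2.4537 + 0.2627 = 12.350
df = (2−1)(3−1) = 2. Since 12.350 > 4.605, reject the null hypothesis of independence at α = 0.1.

12.350; reject H₀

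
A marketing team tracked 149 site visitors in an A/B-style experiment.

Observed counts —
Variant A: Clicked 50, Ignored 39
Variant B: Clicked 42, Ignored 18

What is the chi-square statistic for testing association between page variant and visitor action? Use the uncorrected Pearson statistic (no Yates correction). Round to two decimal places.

Row totals: 89, 60. Column totals: 92, 57. Grand total N = 149.
Expected counts (row total × column total / N):
  Variant A, Clicked: 89×92/149 = 54.953
  Variant A, Ignored: 89×57/149 = 34.047
  Variant B, Clicked: 60×92/149 = 37.047
  Variant B, Ignored: 60×57/149 = 22.953
Contributions (O − E)²/E:
  (50 − 54.953)²/54.953 = 0.4464
  (39 − 34.047)²/34.047 = 0.7205
  (42 − 37.047)²/37.047 = 0.6622
  (18 − 22.953)²/22.953 = 1.0688
χ² = 0.4464 + 0.7205 + 0.6622 + 1.0688 = 2.90

2.90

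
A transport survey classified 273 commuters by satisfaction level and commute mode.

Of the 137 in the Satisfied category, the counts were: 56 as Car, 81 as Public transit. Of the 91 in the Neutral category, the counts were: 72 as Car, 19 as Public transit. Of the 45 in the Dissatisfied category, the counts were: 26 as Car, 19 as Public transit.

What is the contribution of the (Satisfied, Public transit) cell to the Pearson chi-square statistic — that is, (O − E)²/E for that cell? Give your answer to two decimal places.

Row total (Satisfied) = 137; column total (Public transit) = 119; N = 273.
Expected count E = 137 × 119 / 273 = 59.718.
Contribution = (O − E)²/E = (81 − 59.718)² / 59.718 = 7.58.

7.58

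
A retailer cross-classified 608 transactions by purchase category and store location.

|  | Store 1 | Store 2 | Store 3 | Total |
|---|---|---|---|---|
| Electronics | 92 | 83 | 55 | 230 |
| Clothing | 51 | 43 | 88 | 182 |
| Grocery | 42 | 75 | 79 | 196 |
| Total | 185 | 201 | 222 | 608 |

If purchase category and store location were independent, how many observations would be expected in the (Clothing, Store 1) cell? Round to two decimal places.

55.38

Row total (Clothing) = 182; column total (Store 1) = 185; grand total N = 608.
Expected count = (row total × column total) / N = 182 × 185 / 608 = 55.38.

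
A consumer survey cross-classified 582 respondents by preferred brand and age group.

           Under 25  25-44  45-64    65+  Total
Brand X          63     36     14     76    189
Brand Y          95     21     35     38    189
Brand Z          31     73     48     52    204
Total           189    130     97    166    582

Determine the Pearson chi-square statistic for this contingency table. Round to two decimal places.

95.59

Grand total N = 582.
Expected counts (row total × column total / N):
  Brand X, Under 25: 189×189/582 = 61.376
  Brand X, 25-44: 189×130/582 = 42.216
  Brand X, 45-64: 189×97/582 = 31.500
  Brand X, 65+: 189×166/582 = 53.907
  Brand Y, Under 25: 189×189/582 = 61.376
  Brand Y, 25-44: 189×130/582 = 42.216
  Brand Y, 45-64: 189×97/582 = 31.500
  Brand Y, 65+: 189×166/582 = 53.907
  Brand Z, Under 25: 204×189/582 = 66.247
  Brand Z, 25-44: 204×130/582 = 45.567
  Brand Z, 45-64: 204×97/582 = 34.000
  Brand Z, 65+: 204×166/582 = 58.186
Contributions (O − E)²/E:
  (63 − 61.376)²/61.376 = 0.0430
  (36 − 42.216)²/42.216 = 0.9153
  (14 − 31.500)²/31.500 = 9.7222
  (76 − 53.907)²/53.907 = 9.0545
  (95 − 61.376)²/61.376 = 18.4204
  (21 − 42.216)²/42.216 = 10.6623
  (35 − 31.500)²/31.500 = 0.3889
  (38 − 53.907)²/53.907 = 4.6939
  (31 − 66.247)²/66.247 = 18.7533
  (73 − 45.567)²/45.567 = 16.5157
  (48 − 34.000)²/34.000 = 5.7647
  (52 − 58.186)²/58.186 = 0.6577
χ² = 0.0430 + 0.9153 + 9.7222 + 9.0545 + 18.4204 + 10.6623 + 0.3889 + 4.6939 + 18.7533 + 16.5157 + 5.7647 + 0.6577 = 95.59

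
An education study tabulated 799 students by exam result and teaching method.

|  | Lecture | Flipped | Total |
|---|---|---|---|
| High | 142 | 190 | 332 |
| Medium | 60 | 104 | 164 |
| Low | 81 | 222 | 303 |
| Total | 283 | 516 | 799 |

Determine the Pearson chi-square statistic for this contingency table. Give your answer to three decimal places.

17.938

Grand total N = 799.
Expected counts (row total × column total / N):
  High, Lecture: 332×283/799 = 117.5920
  High, Flipped: 332×516/799 = 214.4080
  Medium, Lecture: 164×283/799 = 58.0876
  Medium, Flipped: 164×516/799 = 105.9124
  Low, Lecture: 303×283/799 = 107.3204
  Low, Flipped: 303×516/799 = 195.6796
Contributions (O − E)²/E:
  (142 − 117.5920)²/117.5920 = 5.0662
  (190 − 214.4080)²/214.4080 = 2.7786
  (60 − 58.0876)²/58.0876 = 0.0630
  (104 − 105.9124)²/105.9124 = 0.0345
  (81 − 107.3204)²/107.3204 = 6.4551
  (222 − 195.6796)²/195.6796 = 3.5403
χ² = 5.0662 + 2.7786 + 0.0630 + 0.0345 + 6.4551 + 3.5403 = 17.938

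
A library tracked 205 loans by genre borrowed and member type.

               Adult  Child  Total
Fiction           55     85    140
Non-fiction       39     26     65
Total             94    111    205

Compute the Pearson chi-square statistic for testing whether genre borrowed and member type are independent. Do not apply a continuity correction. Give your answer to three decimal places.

7.672

Grand total N = 205.
Expected counts (row total × column total / N):
  Fiction, Adult: 140×94/205 = 64.1951
  Fiction, Child: 140×111/205 = 75.8049
  Non-fiction, Adult: 65×94/205 = 29.8049
  Non-fiction, Child: 65×111/205 = 35.1951
Contributions (O − E)²/E:
  (55 − 64.1951)²/64.1951 = 1.3171
  (85 − 75.8049)²/75.8049 = 1.1154
  (39 − 29.8049)²/29.8049 = 2.8368
  (26 − 35.1951)²/35.1951 = 2.4023
χ² = 1.3171 + 1.1154 + 2.8368 + 2.4023 = 7.672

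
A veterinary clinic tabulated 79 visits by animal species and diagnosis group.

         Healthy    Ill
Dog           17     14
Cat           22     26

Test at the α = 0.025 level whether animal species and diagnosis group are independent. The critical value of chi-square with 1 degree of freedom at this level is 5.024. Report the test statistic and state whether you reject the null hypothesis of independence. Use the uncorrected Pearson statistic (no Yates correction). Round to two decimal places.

0.61; fail to reject H₀

Row totals: 31, 48. Column totals: 39, 40. Grand total N = 79.
Expected counts (row total × column total / N):
  Dog, Healthy: 31×39/79 = 15.304
  Dog, Ill: 31×40/79 = 15.696
  Cat, Healthy: 48×39/79 = 23.696
  Cat, Ill: 48×40/79 = 24.304
Contributions (O − E)²/E:
  (17 − 15.304)²/15.304 = 0.1880
  (14 − 15.696)²/15.696 = 0.1833
  (22 − 23.696)²/23.696 = 0.1214
  (26 − 24.304)²/24.304 = 0.1184
χ² = 0.1880 + 0.1833 + 0.1214 + 0.1184 = 0.61
df = (2−1)(2−1) = 1. Since 0.61 < 5.024, fail to reject the null hypothesis of independence at α = 0.025.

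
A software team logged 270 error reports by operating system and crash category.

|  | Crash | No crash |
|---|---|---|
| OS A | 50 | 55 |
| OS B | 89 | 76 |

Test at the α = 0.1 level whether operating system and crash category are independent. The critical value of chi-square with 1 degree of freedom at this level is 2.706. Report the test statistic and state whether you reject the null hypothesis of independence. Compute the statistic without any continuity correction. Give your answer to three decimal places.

1.026; fail to reject H₀

Row totals: 105, 165. Column totals: 139, 131. Grand total N = 270.
Expected counts (row total × column total / N):
  OS A, Crash: 105×139/270 = 54.0556
  OS A, No crash: 105×131/270 = 50.9444
  OS B, Crash: 165×139/270 = 84.9444
  OS B, No crash: 165×131/270 = 80.0556
Contributions (O − E)²/E:
  (50 − 54.0556)²/54.0556 = 0.3043
  (55 − 50.9444)²/50.9444 = 0.3229
  (89 − 84.9444)²/84.9444 = 0.1936
  (76 − 80.0556)²/80.0556 = 0.2055
χ² = 0.3043 + 0.3229 + 0.1936 + 0.2055 = 1.026
df = (2−1)(2−1) = 1. Since 1.026 < 2.706, fail to reject the null hypothesis of independence at α = 0.1.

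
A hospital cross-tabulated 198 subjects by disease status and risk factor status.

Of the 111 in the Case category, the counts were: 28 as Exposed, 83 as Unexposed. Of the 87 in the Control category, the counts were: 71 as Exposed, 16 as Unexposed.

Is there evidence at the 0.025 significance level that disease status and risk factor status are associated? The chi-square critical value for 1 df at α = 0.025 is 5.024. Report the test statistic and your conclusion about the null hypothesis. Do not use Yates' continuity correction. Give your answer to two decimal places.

Row totals: 111, 87. Column totals: 99, 99. Grand total N = 198.
Expected counts (row total × column total / N):
  Case, Exposed: 111×99/198 = 55.500
  Case, Unexposed: 111×99/198 = 55.500
  Control, Exposed: 87×99/198 = 43.500
  Control, Unexposed: 87×99/198 = 43.500
Contributions (O − E)²/E:
  (28 − 55.500)²/55.500 = 13.6261
  (83 − 55.500)²/55.500 = 13.6261
  (71 − 43.500)²/43.500 = 17.3851
  (16 − 43.500)²/43.500 = 17.3851
χ² = 13.6261 + 13.6261 + 17.3851 + 17.3851 = 62.02
df = (2−1)(2−1) = 1. Since 62.02 > 5.024, reject the null hypothesis of independence at α = 0.025.

62.02; reject H₀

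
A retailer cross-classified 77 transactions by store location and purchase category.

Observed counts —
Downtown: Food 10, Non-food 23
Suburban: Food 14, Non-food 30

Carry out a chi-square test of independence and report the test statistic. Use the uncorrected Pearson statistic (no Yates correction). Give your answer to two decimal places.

Row totals: 33, 44. Column totals: 24, 53. Grand total N = 77.
Expected counts (row total × column total / N):
  Downtown, Food: 33×24/77 = 10.286
  Downtown, Non-food: 33×53/77 = 22.714
  Suburban, Food: 44×24/77 = 13.714
  Suburban, Non-food: 44×53/77 = 30.286
Contributions (O − E)²/E:
  (10 − 10.286)²/10.286 = 0.0080
  (23 − 22.714)²/22.714 = 0.0036
  (14 − 13.714)²/13.714 = 0.0060
  (30 − 30.286)²/30.286 = 0.0027
χ² = 0.0080 + 0.0036 + 0.0060 + 0.0027 = 0.02

0.02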